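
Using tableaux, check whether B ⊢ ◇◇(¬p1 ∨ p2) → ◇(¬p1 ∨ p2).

Tableau for the negation ¬(◇◇(¬p1 ∨ p2) → ◇(¬p1 ∨ p2)):
1. ¬(◇◇(¬p1 ∨ p2) → ◇(¬p1 ∨ p2)), 0
2. ◇◇(¬p1 ∨ p2), 0
3. ¬◇(¬p1 ∨ p2), 0
4. ¬(¬p1 ∨ p2), 0
5. p1, 0
6. ¬p2, 0
7. ◇(¬p1 ∨ p2), 1
8. ¬(¬p1 ∨ p2), 1
9. p1, 1
10. ¬p2, 1
11. ¬p1 ∨ p2, 2
12. p2, 2
Accessibility: 0R0, 0R1, 1R0, 1R1, 1R2, 2R1, 2R2
The negation has an open branch (countermodel exists).

Not valid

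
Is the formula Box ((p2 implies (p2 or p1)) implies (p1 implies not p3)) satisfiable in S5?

1. Box ((p2 implies (p2 or p1)) implies (p1 implies not p3)), w0
2. (p2 implies (p2 or p1)) implies (p1 implies not p3), w0   [Box-rule on 1 via w0Rw0]
3. p1 implies not p3, w0   [implies-rule on 2 (branches; this branch)]
4. not p3, w0   [implies-rule on 3 (branches; this branch)]
Accessibility: w0Rw0

Satisfiable (open branch found)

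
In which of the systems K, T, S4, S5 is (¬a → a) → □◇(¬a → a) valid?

S5-tableau for the negation ¬((¬a → a) → □◇(¬a → a)):
1. ¬((¬a → a) → □◇(¬a → a)), u
2. ¬a → a, u
3. ¬□◇(¬a → a), u
4. a, u
5. ¬◇(¬a → a), v
6. ¬(¬a → a), u
7. ¬a, u
Accessibility: uRu, uRv, vRu, vRv
Branch closes: a and ¬a both at u.
Every branch closes (one shown): valid in S5.
S4-tableau for the negation ¬((¬a → a) → □◇(¬a → a)):
1. ¬((¬a → a) → □◇(¬a → a)), u
2. ¬a → a, u
3. ¬□◇(¬a → a), u
4. a, u
5. ¬◇(¬a → a), v
6. ¬(¬a → a), v
7. ¬a, v
Accessibility: uRu, uRv, vRv
Complete open branch: countermodel on an S4-frame, so not valid in S4, nor in K, T (the same frame is also a K-frame and a T-frame).

S5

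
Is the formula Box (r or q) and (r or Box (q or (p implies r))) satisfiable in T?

1. Box (r or q) and (r or Box (q or (p implies r))), 0
2. Box (r or q), 0
3. r or Box (q or (p implies r)), 0
4. r or q, 0
5. Box (q or (p implies r)), 0
6. q or (p implies r), 0
7. q, 0
8. p implies r, 0
9. r, 0
Accessibility: 0R0

Satisfiable (open branch found)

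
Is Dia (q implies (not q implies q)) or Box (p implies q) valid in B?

Tableau for the negation not (Dia (q implies (not q implies q)) or Box (p implies q)):
1. not (Dia (q implies (not q implies q)) or Box (p implies q)), u
2. not Dia (q implies (not q implies q)), u
3. not Box (p implies q), u
4. not (q implies (not q implies q)), u
5. q, u
6. not (not q implies q), u
7. not q, u
Accessibility: uRu
Branch closes: q and not q both at u.
Every branch of the negation's tableau closes; the branch above is one of them.

Yes, valid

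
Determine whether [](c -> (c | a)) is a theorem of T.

Yes, valid

Tableau for the negation ~[](c -> (c | a)):
1. ~[](c -> (c | a)), 0
2. ~(c -> (c | a)), 1
3. c, 1
4. ~(c | a), 1
5. ~c, 1
6. ~a, 1
Accessibility: 0R0, 0R1, 1R1
Branch closes: c and ~c both at 1.
All branches of the negation close; one closing branch shown above.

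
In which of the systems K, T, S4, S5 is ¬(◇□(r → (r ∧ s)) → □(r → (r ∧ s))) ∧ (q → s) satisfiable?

S4-tableau for the formula:
1. ¬(◇□(r → (r ∧ s)) → □(r → (r ∧ s))) ∧ (q → s), 0
2. ¬(◇□(r → (r ∧ s)) → □(r → (r ∧ s))), 0
3. q → s, 0
4. ◇□(r → (r ∧ s)), 0
5. ¬□(r → (r ∧ s)), 0
6. s, 0
7. □(r → (r ∧ s)), 1
8. r → (r ∧ s), 1
9. r ∧ s, 1
10. r, 1
11. s, 1
12. ¬(r → (r ∧ s)), 2
13. r, 2
14. ¬(r ∧ s), 2
15. ¬s, 2
Accessibility: 0R0, 0R1, 0R2, 1R1, 2R2
Complete open branch: satisfiable in S4, hence also in K, T (this S4-model is also a K-model and a T-model).
S5-tableau for the formula:
1. ¬(◇□(r → (r ∧ s)) → □(r → (r ∧ s))) ∧ (q → s), 0
2. ¬(◇□(r → (r ∧ s)) → □(r → (r ∧ s))), 0
3. q → s, 0
4. ◇□(r → (r ∧ s)), 0
5. ¬□(r → (r ∧ s)), 0
6. s, 0
7. □(r → (r ∧ s)), 1
8. r → (r ∧ s), 0
9. r → (r ∧ s), 1
10. r ∧ s, 0
11. r, 0
12. r ∧ s, 1
13. r, 1
14. s, 1
15. ¬(r → (r ∧ s)), 2
16. r, 2
17. ¬(r ∧ s), 2
18. r → (r ∧ s), 2
19. ¬s, 2
20. r ∧ s, 2
21. s, 2
Accessibility: 0R0, 0R1, 0R2, 1R0, 1R1, 1R2, 2R0, 2R1, 2R2
Branch closes: s and ¬s both at 2.
Every branch closes (one shown): unsatisfiable in S5.

K, T, S4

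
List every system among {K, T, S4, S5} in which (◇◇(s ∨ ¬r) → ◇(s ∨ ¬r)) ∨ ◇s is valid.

S4-tableau for the negation ¬((◇◇(s ∨ ¬r) → ◇(s ∨ ¬r)) ∨ ◇s):
1. ¬((◇◇(s ∨ ¬r) → ◇(s ∨ ¬r)) ∨ ◇s), w0
2. ¬(◇◇(s ∨ ¬r) → ◇(s ∨ ¬r)), w0   [¬∨-rule on 1]
3. ¬◇s, w0   [¬∨-rule on 1]
4. ◇◇(s ∨ ¬r), w0   [¬→-rule on 2]
5. ¬◇(s ∨ ¬r), w0   [¬→-rule on 2]
6. ¬s, w0   [¬◇-rule on 3 via w0Rw0]
7. ¬(s ∨ ¬r), w0   [¬◇-rule on 5 via w0Rw0]
8. r, w0   [¬∨-rule on 7]
9. ◇(s ∨ ¬r), w1   [◇-rule on 4: fresh world w1, w0Rw1]
10. ¬s, w1   [¬◇-rule on 3 via w0Rw1]
11. ¬(s ∨ ¬r), w1   [¬◇-rule on 5 via w0Rw1]
12. r, w1   [¬∨-rule on 11]
13. s ∨ ¬r, w2   [◇-rule on 9: fresh world w2, w1Rw2]
14. ¬s, w2   [¬◇-rule on 3 via w0Rw2]
15. ¬(s ∨ ¬r), w2   [¬◇-rule on 5 via w0Rw2]
16. r, w2   [¬∨-rule on 15]
17. ¬r, w2   [∨-rule on 13 (branches; this branch)]
Accessibility: w0Rw0, w0Rw1, w0Rw2, w1Rw1, w1Rw2, w2Rw2
Branch closes: r and ¬r both at w2.
Every branch closes (one shown): valid in S4, hence also in S5 (every theorem of S4 is a theorem of S5).
T-tableau for the negation ¬((◇◇(s ∨ ¬r) → ◇(s ∨ ¬r)) ∨ ◇s):
1. ¬((◇◇(s ∨ ¬r) → ◇(s ∨ ¬r)) ∨ ◇s), w0
2. ¬(◇◇(s ∨ ¬r) → ◇(s ∨ ¬r)), w0   [¬∨-rule on 1]
3. ¬◇s, w0   [¬∨-rule on 1]
4. ◇◇(s ∨ ¬r), w0   [¬→-rule on 2]
5. ¬◇(s ∨ ¬r), w0   [¬→-rule on 2]
6. ¬s, w0   [¬◇-rule on 3 via w0Rw0]
7. ¬(s ∨ ¬r), w0   [¬◇-rule on 5 via w0Rw0]
8. r, w0   [¬∨-rule on 7]
9. ◇(s ∨ ¬r), w1   [◇-rule on 4: fresh world w1, w0Rw1]
10. ¬s, w1   [¬◇-rule on 3 via w0Rw1]
11. ¬(s ∨ ¬r), w1   [¬◇-rule on 5 via w0Rw1]
12. r, w1   [¬∨-rule on 11]
13. s ∨ ¬r, w2   [◇-rule on 9: fresh world w2, w1Rw2]
14. ¬r, w2   [∨-rule on 13 (branches; this branch)]
Accessibility: w0Rw0, w0Rw1, w1Rw1, w1Rw2, w2Rw2
Complete open branch: countermodel on a T-frame, so not valid in T, nor in K (the same frame is also a K-frame).

S4, S5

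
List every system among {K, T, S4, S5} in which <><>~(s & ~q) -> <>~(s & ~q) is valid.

S4-tableau for the negation ~(<><>~(s & ~q) -> <>~(s & ~q)):
1. ~(<><>~(s & ~q) -> <>~(s & ~q)), 0
2. <><>~(s & ~q), 0
3. ~<>~(s & ~q), 0
4. s & ~q, 0
5. s, 0
6. ~q, 0
7. <>~(s & ~q), 1
8. s & ~q, 1
9. s, 1
10. ~q, 1
11. ~(s & ~q), 2
12. s & ~q, 2
13. s, 2
14. ~q, 2
15. q, 2
Accessibility: 0R0, 0R1, 0R2, 1R1, 1R2, 2R2
Branch closes: q and ~q both at 2.
Every branch closes (one shown): valid in S4, hence also in S5 (every theorem of S4 is a theorem of S5).
T-tableau for the negation ~(<><>~(s & ~q) -> <>~(s & ~q)):
1. ~(<><>~(s & ~q) -> <>~(s & ~q)), 0
2. <><>~(s & ~q), 0
3. ~<>~(s & ~q), 0
4. s & ~q, 0
5. s, 0
6. ~q, 0
7. <>~(s & ~q), 1
8. s & ~q, 1
9. s, 1
10. ~q, 1
11. ~(s & ~q), 2
12. q, 2
Accessibility: 0R0, 0R1, 1R1, 1R2, 2R2
Complete open branch: countermodel on a T-frame, so not valid in T, nor in K (the same frame is also a K-frame).

S4, S5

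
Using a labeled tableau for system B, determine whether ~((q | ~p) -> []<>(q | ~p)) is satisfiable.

1. ~((q | ~p) -> []<>(q | ~p)), 0
2. q | ~p, 0   [~->-rule on 1]
3. ~[]<>(q | ~p), 0   [~->-rule on 1]
4. ~p, 0   [|-rule on 2 (branches; this branch)]
5. ~<>(q | ~p), 1   [~[]-rule on 3: fresh world 1, 0R1]
6. ~(q | ~p), 0   [~<>-rule on 5 via 1R0]
7. ~q, 0   [~|-rule on 6]
8. p, 0   [~|-rule on 6]
Accessibility: 0R0, 0R1, 1R0, 1R1
Branch closes: p and ~p both at 0.
(One branch shown.) All branches close.

Unsatisfiable (every branch closes)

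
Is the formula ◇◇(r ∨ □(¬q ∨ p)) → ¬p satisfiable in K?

1. ◇◇(r ∨ □(¬q ∨ p)) → ¬p, 0
2. ¬p, 0

Yes, satisfiable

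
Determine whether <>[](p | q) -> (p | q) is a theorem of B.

Tableau for the negation ~(<>[](p | q) -> (p | q)):
1. ~(<>[](p | q) -> (p | q)), 0
2. <>[](p | q), 0
3. ~(p | q), 0
4. ~p, 0
5. ~q, 0
6. [](p | q), 1
7. p | q, 0
8. p | q, 1
9. q, 0
Accessibility: 0R0, 0R1, 1R0, 1R1
Branch closes: q and ~q both at 0.
All branches of the negation close; one closing branch shown above.

Valid in B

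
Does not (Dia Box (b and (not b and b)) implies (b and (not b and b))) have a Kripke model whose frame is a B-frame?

1. not (Dia Box (b and (not b and b)) implies (b and (not b and b))), w0
2. Dia Box (b and (not b and b)), w0
3. not (b and (not b and b)), w0
4. not (not b and b), w0
5. b, w0
6. Box (b and (not b and b)), w1
7. b and (not b and b), w0
8. not b and b, w0
9. not b, w0
Accessibility: w0Rw0, w0Rw1, w1Rw0, w1Rw1
Branch closes: b and not b both at w0.
Every branch closes; the branch above is one of them.

Unsatisfiable (every branch closes)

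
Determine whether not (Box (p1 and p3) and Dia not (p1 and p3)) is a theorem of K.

Tableau for the negation Box (p1 and p3) and Dia not (p1 and p3):
1. Box (p1 and p3) and Dia not (p1 and p3), 0
2. Box (p1 and p3), 0   [and-rule on 1]
3. Dia not (p1 and p3), 0   [and-rule on 1]
4. not (p1 and p3), 1   [Dia-rule on 3: fresh world 1, 0R1]
5. p1 and p3, 1   [Box-rule on 2 via 0R1]
6. p1, 1   [and-rule on 5]
7. p3, 1   [and-rule on 5]
8. not p3, 1   [neg-and-rule on 4 (branches; this branch)]
Accessibility: 0R1
Branch closes: p3 and not p3 both at 1.
All branches of the negation close; one closing branch shown above.

Yes, valid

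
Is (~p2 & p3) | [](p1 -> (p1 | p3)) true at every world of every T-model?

Valid in T

Tableau for the negation ~((~p2 & p3) | [](p1 -> (p1 | p3))):
1. ~((~p2 & p3) | [](p1 -> (p1 | p3))), u
2. ~(~p2 & p3), u
3. ~[](p1 -> (p1 | p3)), u
4. ~p3, u
5. ~(p1 -> (p1 | p3)), v
6. p1, v
7. ~(p1 | p3), v
8. ~p1, v
9. ~p3, v
Accessibility: uRu, uRv, vRv
Branch closes: p1 and ~p1 both at v.
Every branch of the negation's tableau closes; the branch above is one of them.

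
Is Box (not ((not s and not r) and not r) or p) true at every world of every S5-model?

Not valid

Tableau for the negation not Box (not ((not s and not r) and not r) or p):
1. not Box (not ((not s and not r) and not r) or p), w0
2. not (not ((not s and not r) and not r) or p), w1   [neg-Box-rule on 1: fresh world w1, w0Rw1]
3. (not s and not r) and not r, w1   [neg-or-rule on 2]
4. not p, w1   [neg-or-rule on 2]
5. not s and not r, w1   [and-rule on 3]
6. not r, w1   [and-rule on 3]
7. not s, w1   [and-rule on 5]
Accessibility: w0Rw0, w0Rw1, w1Rw0, w1Rw1
The negation has an open branch (countermodel exists).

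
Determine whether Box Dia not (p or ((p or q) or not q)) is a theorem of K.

Invalid (countermodel exists)

Tableau for the negation not Box Dia not (p or ((p or q) or not q)):
1. not Box Dia not (p or ((p or q) or not q)), 0
2. not Dia not (p or ((p or q) or not q)), 1
Accessibility: 0R1
The negation has an open branch (countermodel exists).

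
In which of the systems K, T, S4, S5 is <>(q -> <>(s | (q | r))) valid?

K-tableau for the negation ~<>(q -> <>(s | (q | r))):
1. ~<>(q -> <>(s | (q | r))), w0
Complete open branch: countermodel on a K-frame, so not valid in K.
T-tableau for the negation ~<>(q -> <>(s | (q | r))):
1. ~<>(q -> <>(s | (q | r))), w0
2. ~(q -> <>(s | (q | r))), w0
3. q, w0
4. ~<>(s | (q | r)), w0
5. ~(s | (q | r)), w0
6. ~s, w0
7. ~(q | r), w0
8. ~q, w0
9. ~r, w0
Accessibility: w0Rw0
Branch closes: q and ~q both at w0.
Every branch closes (one shown): valid in T, hence also in S4, S5 (every theorem of T is a theorem of S4 and S5).

T, S4, S5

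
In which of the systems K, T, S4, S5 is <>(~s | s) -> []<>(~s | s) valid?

T, S4, S5

T-tableau for the negation ~(<>(~s | s) -> []<>(~s | s)):
1. ~(<>(~s | s) -> []<>(~s | s)), u
2. <>(~s | s), u   [~->-rule on 1]
3. ~[]<>(~s | s), u   [~->-rule on 1]
4. ~s | s, v   [<>-rule on 2: fresh world v, uRv]
5. s, v   [|-rule on 4 (branches; this branch)]
6. ~<>(~s | s), w   [~[]-rule on 3: fresh world w, uRw]
7. ~(~s | s), w   [~<>-rule on 6 via wRw]
8. s, w   [~|-rule on 7]
9. ~s, w   [~|-rule on 7]
Accessibility: uRu, uRv, uRw, vRv, wRw
Branch closes: s and ~s both at w.
Every branch closes (one shown): valid in T, hence also in S4, S5 (every theorem of T is a theorem of S4 and S5).
K-tableau for the negation ~(<>(~s | s) -> []<>(~s | s)):
1. ~(<>(~s | s) -> []<>(~s | s)), u
2. <>(~s | s), u   [~->-rule on 1]
3. ~[]<>(~s | s), u   [~->-rule on 1]
4. ~s | s, v   [<>-rule on 2: fresh world v, uRv]
5. s, v   [|-rule on 4 (branches; this branch)]
6. ~<>(~s | s), w   [~[]-rule on 3: fresh world w, uRw]
Accessibility: uRv, uRw
Complete open branch: countermodel on a K-frame, so not valid in K.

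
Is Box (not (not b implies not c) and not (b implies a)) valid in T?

Tableau for the negation not Box (not (not b implies not c) and not (b implies a)):
1. not Box (not (not b implies not c) and not (b implies a)), w0
2. not (not (not b implies not c) and not (b implies a)), w1   [neg-Box-rule on 1: fresh world w1, w0Rw1]
3. b implies a, w1   [neg-and-rule on 2 (branches; this branch)]
4. a, w1   [implies-rule on 3 (branches; this branch)]
Accessibility: w0Rw0, w0Rw1, w1Rw1
The negation has an open branch (countermodel exists).

Invalid (countermodel exists)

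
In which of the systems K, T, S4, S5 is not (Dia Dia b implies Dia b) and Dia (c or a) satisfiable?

K, T

T-tableau for the formula:
1. not (Dia Dia b implies Dia b) and Dia (c or a), w0
2. not (Dia Dia b implies Dia b), w0
3. Dia (c or a), w0
4. Dia Dia b, w0
5. not Dia b, w0
6. not b, w0
7. c or a, w1
8. not b, w1
9. a, w1
10. Dia b, w2
11. not b, w2
12. b, w3
Accessibility: w0Rw0, w0Rw1, w0Rw2, w1Rw1, w2Rw2, w2Rw3, w3Rw3
Complete open branch: satisfiable in T, hence also in K (this T-model is also a K-model).
S4-tableau for the formula:
1. not (Dia Dia b implies Dia b) and Dia (c or a), w0
2. not (Dia Dia b implies Dia b), w0
3. Dia (c or a), w0
4. Dia Dia b, w0
5. not Dia b, w0
6. not b, w0
7. c or a, w1
8. not b, w1
9. a, w1
10. Dia b, w2
11. not b, w2
12. b, w3
13. not b, w3
Accessibility: w0Rw0, w0Rw1, w0Rw2, w0Rw3, w1Rw1, w2Rw2, w2Rw3, w3Rw3
Branch closes: b and not b both at w3.
Every branch closes (one shown): unsatisfiable in S4, hence also in S5 (every S5-frame is an S4-frame).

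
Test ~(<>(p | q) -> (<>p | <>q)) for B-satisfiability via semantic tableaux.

Unsatisfiable (every branch closes)

1. ~(<>(p | q) -> (<>p | <>q)), 0
2. <>(p | q), 0
3. ~(<>p | <>q), 0
4. ~<>p, 0
5. ~<>q, 0
6. ~p, 0
7. ~q, 0
8. p | q, 1
9. ~p, 1
10. ~q, 1
11. q, 1
Accessibility: 0R0, 0R1, 1R0, 1R1
Branch closes: q and ~q both at 1.
All branches of the tableau close; one closing branch shown above.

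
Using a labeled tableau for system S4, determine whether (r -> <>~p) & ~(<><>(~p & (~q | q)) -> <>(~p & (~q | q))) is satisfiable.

1. (r -> <>~p) & ~(<><>(~p & (~q | q)) -> <>(~p & (~q | q))), 0
2. r -> <>~p, 0
3. ~(<><>(~p & (~q | q)) -> <>(~p & (~q | q))), 0
4. <><>(~p & (~q | q)), 0
5. ~<>(~p & (~q | q)), 0
6. ~(~p & (~q | q)), 0
7. ~r, 0
8. p, 0
9. <>(~p & (~q | q)), 1
10. ~(~p & (~q | q)), 1
11. p, 1
12. ~p & (~q | q), 2
13. ~p, 2
14. ~q | q, 2
15. ~(~p & (~q | q)), 2
16. q, 2
17. ~(~q | q), 2
18. ~q, 2
Accessibility: 0R0, 0R1, 0R2, 1R1, 1R2, 2R2
Branch closes: q and ~q both at 2.
(One branch shown.) All branches close.

Unsatisfiable (every branch closes)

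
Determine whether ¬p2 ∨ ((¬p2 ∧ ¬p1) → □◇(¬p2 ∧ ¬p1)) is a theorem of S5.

Tableau for the negation ¬(¬p2 ∨ ((¬p2 ∧ ¬p1) → □◇(¬p2 ∧ ¬p1))):
1. ¬(¬p2 ∨ ((¬p2 ∧ ¬p1) → □◇(¬p2 ∧ ¬p1))), 0
2. p2, 0   [¬∨-rule on 1]
3. ¬((¬p2 ∧ ¬p1) → □◇(¬p2 ∧ ¬p1)), 0   [¬∨-rule on 1]
4. ¬p2 ∧ ¬p1, 0   [¬→-rule on 3]
5. ¬□◇(¬p2 ∧ ¬p1), 0   [¬→-rule on 3]
6. ¬p2, 0   [∧-rule on 4]
7. ¬p1, 0   [∧-rule on 4]
Accessibility: 0R0
Branch closes: p2 and ¬p2 both at 0.
Every branch of the negation's tableau closes; the branch above is one of them.

Valid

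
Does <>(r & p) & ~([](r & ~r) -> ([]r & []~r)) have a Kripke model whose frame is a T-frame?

Unsatisfiable

1. <>(r & p) & ~([](r & ~r) -> ([]r & []~r)), w0
2. <>(r & p), w0
3. ~([](r & ~r) -> ([]r & []~r)), w0
4. [](r & ~r), w0
5. ~([]r & []~r), w0
6. r & ~r, w0
7. r, w0
8. ~r, w0
Accessibility: w0Rw0
Branch closes: r and ~r both at w0.
All branches of the tableau close; one closing branch shown above.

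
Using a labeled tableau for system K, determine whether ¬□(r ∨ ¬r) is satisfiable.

Unsatisfiable

1. ¬□(r ∨ ¬r), w0
2. ¬(r ∨ ¬r), w1   [¬□-rule on 1: fresh world w1, w0Rw1]
3. ¬r, w1   [¬∨-rule on 2]
4. r, w1   [¬∨-rule on 2]
Accessibility: w0Rw1
Branch closes: r and ¬r both at w1.
(One branch shown.) All branches close.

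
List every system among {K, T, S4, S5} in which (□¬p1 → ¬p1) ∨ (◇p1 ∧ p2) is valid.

K-tableau for the negation ¬((□¬p1 → ¬p1) ∨ (◇p1 ∧ p2)):
1. ¬((□¬p1 → ¬p1) ∨ (◇p1 ∧ p2)), w0
2. ¬(□¬p1 → ¬p1), w0
3. ¬(◇p1 ∧ p2), w0
4. □¬p1, w0
5. p1, w0
6. ¬p2, w0
Complete open branch: countermodel on a K-frame, so not valid in K.
T-tableau for the negation ¬((□¬p1 → ¬p1) ∨ (◇p1 ∧ p2)):
1. ¬((□¬p1 → ¬p1) ∨ (◇p1 ∧ p2)), w0
2. ¬(□¬p1 → ¬p1), w0
3. ¬(◇p1 ∧ p2), w0
4. □¬p1, w0
5. p1, w0
6. ¬p1, w0
Accessibility: w0Rw0
Branch closes: p1 and ¬p1 both at w0.
Every branch closes (one shown): valid in T, hence also in S4, S5 (every theorem of T is a theorem of S4 and S5).

T, S4, S5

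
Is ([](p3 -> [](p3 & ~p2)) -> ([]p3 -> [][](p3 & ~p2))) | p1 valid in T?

Tableau for the negation ~(([](p3 -> [](p3 & ~p2)) -> ([]p3 -> [][](p3 & ~p2))) | p1):
1. ~(([](p3 -> [](p3 & ~p2)) -> ([]p3 -> [][](p3 & ~p2))) | p1), u
2. ~([](p3 -> [](p3 & ~p2)) -> ([]p3 -> [][](p3 & ~p2))), u
3. ~p1, u
4. [](p3 -> [](p3 & ~p2)), u
5. ~([]p3 -> [][](p3 & ~p2)), u
6. []p3, u
7. ~[][](p3 & ~p2), u
8. p3 -> [](p3 & ~p2), u
9. p3, u
10. [](p3 & ~p2), u
11. p3 & ~p2, u
12. ~p2, u
13. ~[](p3 & ~p2), v
14. p3 -> [](p3 & ~p2), v
15. p3, v
16. p3 & ~p2, v
17. ~p2, v
18. [](p3 & ~p2), v
19. ~(p3 & ~p2), w
20. p3 & ~p2, w
21. p3, w
22. ~p2, w
23. p2, w
Accessibility: uRu, uRv, vRv, vRw, wRw
Branch closes: p2 and ~p2 both at w.
Every branch of the negation's tableau closes; the branch above is one of them.

Yes, valid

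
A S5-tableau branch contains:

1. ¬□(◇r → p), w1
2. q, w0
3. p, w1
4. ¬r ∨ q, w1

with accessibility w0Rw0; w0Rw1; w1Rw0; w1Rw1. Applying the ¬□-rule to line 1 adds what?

a fresh world w2 with w1Rw2, and ¬(◇r → p) at w2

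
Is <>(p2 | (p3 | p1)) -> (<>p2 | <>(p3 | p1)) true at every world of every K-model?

Valid in K

Tableau for the negation ~(<>(p2 | (p3 | p1)) -> (<>p2 | <>(p3 | p1))):
1. ~(<>(p2 | (p3 | p1)) -> (<>p2 | <>(p3 | p1))), 0
2. <>(p2 | (p3 | p1)), 0
3. ~(<>p2 | <>(p3 | p1)), 0
4. ~<>p2, 0
5. ~<>(p3 | p1), 0
6. p2 | (p3 | p1), 1
7. ~p2, 1
8. ~(p3 | p1), 1
9. ~p3, 1
10. ~p1, 1
11. p3 | p1, 1
12. p1, 1
Accessibility: 0R1
Branch closes: p1 and ~p1 both at 1.
Every branch of the negation's tableau closes; the branch above is one of them.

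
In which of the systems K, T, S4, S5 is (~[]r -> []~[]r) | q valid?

S5

S4-tableau for the negation ~((~[]r -> []~[]r) | q):
1. ~((~[]r -> []~[]r) | q), w0
2. ~(~[]r -> []~[]r), w0
3. ~q, w0
4. ~[]r, w0
5. ~[]~[]r, w0
6. ~r, w1
7. []r, w2
8. r, w2
Accessibility: w0Rw0, w0Rw1, w0Rw2, w1Rw1, w2Rw2
Complete open branch: countermodel on an S4-frame, so not valid in S4, nor in K, T (the same frame is also a K-frame and a T-frame).
S5-tableau for the negation ~((~[]r -> []~[]r) | q):
1. ~((~[]r -> []~[]r) | q), w0
2. ~(~[]r -> []~[]r), w0
3. ~q, w0
4. ~[]r, w0
5. ~[]~[]r, w0
6. ~r, w1
7. []r, w2
8. r, w0
9. r, w1
Accessibility: w0Rw0, w0Rw1, w0Rw2, w1Rw0, w1Rw1, w1Rw2, w2Rw0, w2Rw1, w2Rw2
Branch closes: r and ~r both at w1.
Every branch closes (one shown): valid in S5.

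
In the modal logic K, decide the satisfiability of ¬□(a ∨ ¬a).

1. ¬□(a ∨ ¬a), u
2. ¬(a ∨ ¬a), v
3. ¬a, v
4. a, v
Accessibility: uRv
Branch closes: a and ¬a both at v.
Every branch closes; the branch above is one of them.

Unsatisfiable (every branch closes)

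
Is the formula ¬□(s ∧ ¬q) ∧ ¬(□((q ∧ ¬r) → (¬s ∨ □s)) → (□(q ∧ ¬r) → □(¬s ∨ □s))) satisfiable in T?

Unsatisfiable

1. ¬□(s ∧ ¬q) ∧ ¬(□((q ∧ ¬r) → (¬s ∨ □s)) → (□(q ∧ ¬r) → □(¬s ∨ □s))), w0
2. ¬□(s ∧ ¬q), w0
3. ¬(□((q ∧ ¬r) → (¬s ∨ □s)) → (□(q ∧ ¬r) → □(¬s ∨ □s))), w0
4. □((q ∧ ¬r) → (¬s ∨ □s)), w0
5. ¬(□(q ∧ ¬r) → □(¬s ∨ □s)), w0
6. □(q ∧ ¬r), w0
7. ¬□(¬s ∨ □s), w0
8. (q ∧ ¬r) → (¬s ∨ □s), w0
9. q ∧ ¬r, w0
10. q, w0
11. ¬r, w0
12. ¬s ∨ □s, w0
13. □s, w0
14. s, w0
15. ¬(s ∧ ¬q), w1
16. (q ∧ ¬r) → (¬s ∨ □s), w1
17. q ∧ ¬r, w1
18. q, w1
19. ¬r, w1
20. s, w1
21. ¬s ∨ □s, w1
22. □s, w1
23. ¬(¬s ∨ □s), w2
24. s, w2
25. ¬□s, w2
26. (q ∧ ¬r) → (¬s ∨ □s), w2
27. q ∧ ¬r, w2
28. q, w2
29. ¬r, w2
30. ¬s ∨ □s, w2
31. □s, w2
32. ¬s, w3
33. s, w3
Accessibility: w0Rw0, w0Rw1, w0Rw2, w1Rw1, w2Rw2, w2Rw3, w3Rw3
Branch closes: s and ¬s both at w3.
Every branch closes; the branch above is one of them.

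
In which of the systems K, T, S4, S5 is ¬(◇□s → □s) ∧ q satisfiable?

S4-tableau for the formula:
1. ¬(◇□s → □s) ∧ q, u
2. ¬(◇□s → □s), u
3. q, u
4. ◇□s, u
5. ¬□s, u
6. □s, v
7. s, v
8. ¬s, w
Accessibility: uRu, uRv, uRw, vRv, wRw
Complete open branch: satisfiable in S4, hence also in K, T (this S4-model is also a K-model and a T-model).
S5-tableau for the formula:
1. ¬(◇□s → □s) ∧ q, u
2. ¬(◇□s → □s), u
3. q, u
4. ◇□s, u
5. ¬□s, u
6. □s, v
7. s, u
8. s, v
9. ¬s, w
10. s, w
Accessibility: uRu, uRv, uRw, vRu, vRv, vRw, wRu, wRv, wRw
Branch closes: s and ¬s both at w.
Every branch closes (one shown): unsatisfiable in S5.

K, T, S4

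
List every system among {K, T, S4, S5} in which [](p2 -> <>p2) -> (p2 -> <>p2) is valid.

K-tableau for the negation ~([](p2 -> <>p2) -> (p2 -> <>p2)):
1. ~([](p2 -> <>p2) -> (p2 -> <>p2)), u
2. [](p2 -> <>p2), u
3. ~(p2 -> <>p2), u
4. p2, u
5. ~<>p2, u
Complete open branch: countermodel on a K-frame, so not valid in K.
T-tableau for the negation ~([](p2 -> <>p2) -> (p2 -> <>p2)):
1. ~([](p2 -> <>p2) -> (p2 -> <>p2)), u
2. [](p2 -> <>p2), u
3. ~(p2 -> <>p2), u
4. p2, u
5. ~<>p2, u
6. p2 -> <>p2, u
7. ~p2, u
Accessibility: uRu
Branch closes: p2 and ~p2 both at u.
Every branch closes (one shown): valid in T, hence also in S4, S5 (every theorem of T is a theorem of S4 and S5).

T, S4, S5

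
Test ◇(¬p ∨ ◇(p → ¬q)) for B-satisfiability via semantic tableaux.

1. ◇(¬p ∨ ◇(p → ¬q)), 0
2. ¬p ∨ ◇(p → ¬q), 1   [◇-rule on 1: fresh world 1, 0R1]
3. ◇(p → ¬q), 1   [∨-rule on 2 (branches; this branch)]
4. p → ¬q, 2   [◇-rule on 3: fresh world 2, 1R2]
5. ¬q, 2   [→-rule on 4 (branches; this branch)]
Accessibility: 0R0, 0R1, 1R0, 1R1, 1R2, 2R1, 2R2

Yes, satisfiable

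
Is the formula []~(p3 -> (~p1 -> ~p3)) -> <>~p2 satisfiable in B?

1. []~(p3 -> (~p1 -> ~p3)) -> <>~p2, w0
2. <>~p2, w0
3. ~p2, w1
Accessibility: w0Rw0, w0Rw1, w1Rw0, w1Rw1

Satisfiable (open branch found)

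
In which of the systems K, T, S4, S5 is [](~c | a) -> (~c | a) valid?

T, S4, S5

T-tableau for the negation ~([](~c | a) -> (~c | a)):
1. ~([](~c | a) -> (~c | a)), u
2. [](~c | a), u   [~->-rule on 1]
3. ~(~c | a), u   [~->-rule on 1]
4. c, u   [~|-rule on 3]
5. ~a, u   [~|-rule on 3]
6. ~c | a, u   [[]-rule on 2 via uRu]
7. a, u   [|-rule on 6 (branches; this branch)]
Accessibility: uRu
Branch closes: a and ~a both at u.
Every branch closes (one shown): valid in T, hence also in S4, S5 (every theorem of T is a theorem of S4 and S5).
K-tableau for the negation ~([](~c | a) -> (~c | a)):
1. ~([](~c | a) -> (~c | a)), u
2. [](~c | a), u   [~->-rule on 1]
3. ~(~c | a), u   [~->-rule on 1]
4. c, u   [~|-rule on 3]
5. ~a, u   [~|-rule on 3]
Complete open branch: countermodel on a K-frame, so not valid in K.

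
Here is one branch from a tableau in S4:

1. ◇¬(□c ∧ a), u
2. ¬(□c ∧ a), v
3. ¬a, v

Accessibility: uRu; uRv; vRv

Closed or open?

There is no literal clash: for every atom and world, at most one sign appears.

No, open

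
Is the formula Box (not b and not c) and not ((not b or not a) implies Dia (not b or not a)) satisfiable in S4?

1. Box (not b and not c) and not ((not b or not a) implies Dia (not b or not a)), w0
2. Box (not b and not c), w0
3. not ((not b or not a) implies Dia (not b or not a)), w0
4. not b or not a, w0
5. not Dia (not b or not a), w0
6. not b and not c, w0
7. not b, w0
8. not c, w0
9. not (not b or not a), w0
10. b, w0
11. a, w0
Accessibility: w0Rw0
Branch closes: b and not b both at w0.
Every branch closes; the branch above is one of them.

No, unsatisfiable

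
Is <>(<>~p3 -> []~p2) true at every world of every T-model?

Tableau for the negation ~<>(<>~p3 -> []~p2):
1. ~<>(<>~p3 -> []~p2), u
2. ~(<>~p3 -> []~p2), u   [~<>-rule on 1 via uRu]
3. <>~p3, u   [~->-rule on 2]
4. ~[]~p2, u   [~->-rule on 2]
5. ~p3, v   [<>-rule on 3: fresh world v, uRv]
6. ~(<>~p3 -> []~p2), v   [~<>-rule on 1 via uRv]
7. <>~p3, v   [~->-rule on 6]
8. ~[]~p2, v   [~->-rule on 6]
9. p2, w   [~[]-rule on 4: fresh world w, uRw]
10. ~(<>~p3 -> []~p2), w   [~<>-rule on 1 via uRw]
11. <>~p3, w   [~->-rule on 10]
12. ~[]~p2, w   [~->-rule on 10]
13. ~p3, x   [<>-rule on 7: fresh world x, vRx]
14. p2, y   [~[]-rule on 8: fresh world y, vRy]
15. ~p3, z   [<>-rule on 11: fresh world z, wRz]
16. p2, w6   [~[]-rule on 12: fresh world w6, wRw6]
Accessibility: uRu, uRv, uRw, vRv, vRx, vRy, wRw, wRz, wRw6, xRx, yRy, zRz, w6Rw6
The negation has an open branch (countermodel exists).

Not valid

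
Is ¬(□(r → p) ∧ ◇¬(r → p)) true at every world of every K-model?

Tableau for the negation □(r → p) ∧ ◇¬(r → p):
1. □(r → p) ∧ ◇¬(r → p), 0
2. □(r → p), 0
3. ◇¬(r → p), 0
4. ¬(r → p), 1
5. r, 1
6. ¬p, 1
7. r → p, 1
8. p, 1
Accessibility: 0R1
Branch closes: p and ¬p both at 1.
Every branch of the negation's tableau closes; the branch above is one of them.

Yes, valid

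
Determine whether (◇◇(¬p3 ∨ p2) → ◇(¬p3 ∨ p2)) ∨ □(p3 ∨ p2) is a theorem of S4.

Tableau for the negation ¬((◇◇(¬p3 ∨ p2) → ◇(¬p3 ∨ p2)) ∨ □(p3 ∨ p2)):
1. ¬((◇◇(¬p3 ∨ p2) → ◇(¬p3 ∨ p2)) ∨ □(p3 ∨ p2)), u
2. ¬(◇◇(¬p3 ∨ p2) → ◇(¬p3 ∨ p2)), u
3. ¬□(p3 ∨ p2), u
4. ◇◇(¬p3 ∨ p2), u
5. ¬◇(¬p3 ∨ p2), u
6. ¬(¬p3 ∨ p2), u
7. p3, u
8. ¬p2, u
9. ¬(p3 ∨ p2), v
10. ¬p3, v
11. ¬p2, v
12. ¬(¬p3 ∨ p2), v
13. p3, v
Accessibility: uRu, uRv, vRv
Branch closes: p3 and ¬p3 both at v.
All branches of the negation close; one closing branch shown above.

Valid in S4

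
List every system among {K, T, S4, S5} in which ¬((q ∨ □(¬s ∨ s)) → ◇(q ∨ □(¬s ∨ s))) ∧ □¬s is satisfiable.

K

K-tableau for the formula:
1. ¬((q ∨ □(¬s ∨ s)) → ◇(q ∨ □(¬s ∨ s))) ∧ □¬s, u
2. ¬((q ∨ □(¬s ∨ s)) → ◇(q ∨ □(¬s ∨ s))), u
3. □¬s, u
4. q ∨ □(¬s ∨ s), u
5. ¬◇(q ∨ □(¬s ∨ s)), u
6. □(¬s ∨ s), u
Complete open branch: satisfiable in K.
T-tableau for the formula:
1. ¬((q ∨ □(¬s ∨ s)) → ◇(q ∨ □(¬s ∨ s))) ∧ □¬s, u
2. ¬((q ∨ □(¬s ∨ s)) → ◇(q ∨ □(¬s ∨ s))), u
3. □¬s, u
4. q ∨ □(¬s ∨ s), u
5. ¬◇(q ∨ □(¬s ∨ s)), u
6. ¬s, u
7. ¬(q ∨ □(¬s ∨ s)), u
8. ¬q, u
9. ¬□(¬s ∨ s), u
10. □(¬s ∨ s), u
11. ¬s ∨ s, u
12. ¬(¬s ∨ s), v
13. s, v
14. ¬s, v
Accessibility: uRu, uRv, vRv
Branch closes: s and ¬s both at v.
Every branch closes (one shown): unsatisfiable in T, hence also in S4, S5 (every S4/S5-frame is a T-frame).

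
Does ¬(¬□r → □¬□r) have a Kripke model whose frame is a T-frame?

Satisfiable (open branch found)

1. ¬(¬□r → □¬□r), u
2. ¬□r, u   [¬→-rule on 1]
3. ¬□¬□r, u   [¬→-rule on 1]
4. ¬r, v   [¬□-rule on 2: fresh world v, uRv]
5. □r, w   [¬□-rule on 3: fresh world w, uRw]
6. r, w   [□-rule on 5 via wRw]
Accessibility: uRu, uRv, uRw, vRv, wRw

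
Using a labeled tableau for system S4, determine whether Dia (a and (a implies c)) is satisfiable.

Satisfiable (open branch found)

1. Dia (a and (a implies c)), 0
2. a and (a implies c), 1
3. a, 1
4. a implies c, 1
5. c, 1
Accessibility: 0R0, 0R1, 1R1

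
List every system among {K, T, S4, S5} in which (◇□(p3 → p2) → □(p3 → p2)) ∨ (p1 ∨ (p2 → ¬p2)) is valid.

S5

S5-tableau for the negation ¬((◇□(p3 → p2) → □(p3 → p2)) ∨ (p1 ∨ (p2 → ¬p2))):
1. ¬((◇□(p3 → p2) → □(p3 → p2)) ∨ (p1 ∨ (p2 → ¬p2))), 0
2. ¬(◇□(p3 → p2) → □(p3 → p2)), 0
3. ¬(p1 ∨ (p2 → ¬p2)), 0
4. ◇□(p3 → p2), 0
5. ¬□(p3 → p2), 0
6. ¬p1, 0
7. ¬(p2 → ¬p2), 0
8. p2, 0
9. □(p3 → p2), 1
10. p3 → p2, 0
11. p3 → p2, 1
12. p2, 1
13. ¬(p3 → p2), 2
14. p3, 2
15. ¬p2, 2
16. p3 → p2, 2
17. p2, 2
Accessibility: 0R0, 0R1, 0R2, 1R0, 1R1, 1R2, 2R0, 2R1, 2R2
Branch closes: p2 and ¬p2 both at 2.
Every branch closes (one shown): valid in S5.
S4-tableau for the negation ¬((◇□(p3 → p2) → □(p3 → p2)) ∨ (p1 ∨ (p2 → ¬p2))):
1. ¬((◇□(p3 → p2) → □(p3 → p2)) ∨ (p1 ∨ (p2 → ¬p2))), 0
2. ¬(◇□(p3 → p2) → □(p3 → p2)), 0
3. ¬(p1 ∨ (p2 → ¬p2)), 0
4. ◇□(p3 → p2), 0
5. ¬□(p3 → p2), 0
6. ¬p1, 0
7. ¬(p2 → ¬p2), 0
8. p2, 0
9. □(p3 → p2), 1
10. p3 → p2, 1
11. p2, 1
12. ¬(p3 → p2), 2
13. p3, 2
14. ¬p2, 2
Accessibility: 0R0, 0R1, 0R2, 1R1, 2R2
Complete open branch: countermodel on an S4-frame, so not valid in S4, nor in K, T (the same frame is also a K-frame and a T-frame).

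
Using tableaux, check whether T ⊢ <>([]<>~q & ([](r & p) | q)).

Tableau for the negation ~<>([]<>~q & ([](r & p) | q)):
1. ~<>([]<>~q & ([](r & p) | q)), u
2. ~([]<>~q & ([](r & p) | q)), u   [~<>-rule on 1 via uRu]
3. ~([](r & p) | q), u   [~&-rule on 2 (branches; this branch)]
4. ~[](r & p), u   [~|-rule on 3]
5. ~q, u   [~|-rule on 3]
6. ~(r & p), v   [~[]-rule on 4: fresh world v, uRv]
7. ~([]<>~q & ([](r & p) | q)), v   [~<>-rule on 1 via uRv]
8. ~p, v   [~&-rule on 6 (branches; this branch)]
9. ~([](r & p) | q), v   [~&-rule on 7 (branches; this branch)]
10. ~[](r & p), v   [~|-rule on 9]
11. ~q, v   [~|-rule on 9]
12. ~(r & p), w   [~[]-rule on 10: fresh world w, vRw]
13. ~p, w   [~&-rule on 12 (branches; this branch)]
Accessibility: uRu, uRv, vRv, vRw, wRw
The negation has an open branch (countermodel exists).

Invalid (countermodel exists)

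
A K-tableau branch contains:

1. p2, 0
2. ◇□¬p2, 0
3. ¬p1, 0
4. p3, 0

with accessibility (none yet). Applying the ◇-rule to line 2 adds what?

a fresh world 1 with 0R1, and □¬p2 at 1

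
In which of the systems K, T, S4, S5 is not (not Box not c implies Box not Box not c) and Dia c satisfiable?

S5-tableau for the formula:
1. not (not Box not c implies Box not Box not c) and Dia c, u
2. not (not Box not c implies Box not Box not c), u
3. Dia c, u
4. not Box not c, u
5. not Box not Box not c, u
6. c, v
7. c, w
8. Box not c, x
9. not c, u
10. not c, v
Accessibility: uRu, uRv, uRw, uRx, vRu, vRv, vRw, vRx, wRu, wRv, wRw, wRx, xRu, xRv, xRw, xRx
Branch closes: c and not c both at v.
Every branch closes (one shown): unsatisfiable in S5.
S4-tableau for the formula:
1. not (not Box not c implies Box not Box not c) and Dia c, u
2. not (not Box not c implies Box not Box not c), u
3. Dia c, u
4. not Box not c, u
5. not Box not Box not c, u
6. c, v
7. c, w
8. Box not c, x
9. not c, x
Accessibility: uRu, uRv, uRw, uRx, vRv, wRw, xRx
Complete open branch: satisfiable in S4, hence also in K, T (this S4-model is also a K-model and a T-model).

K, T, S4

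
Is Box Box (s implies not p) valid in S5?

Tableau for the negation not Box Box (s implies not p):
1. not Box Box (s implies not p), 0
2. not Box (s implies not p), 1   [neg-Box-rule on 1: fresh world 1, 0R1]
3. not (s implies not p), 2   [neg-Box-rule on 2: fresh world 2, 1R2]
4. s, 2   [neg-implies-rule on 3]
5. p, 2   [neg-implies-rule on 3]
Accessibility: 0R0, 0R1, 0R2, 1R0, 1R1, 1R2, 2R0, 2R1, 2R2
The negation has an open branch (countermodel exists).

Not valid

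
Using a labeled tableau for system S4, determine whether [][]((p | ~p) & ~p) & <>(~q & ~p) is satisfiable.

Yes, satisfiable

1. [][]((p | ~p) & ~p) & <>(~q & ~p), w0
2. [][]((p | ~p) & ~p), w0
3. <>(~q & ~p), w0
4. []((p | ~p) & ~p), w0
5. (p | ~p) & ~p, w0
6. p | ~p, w0
7. ~p, w0
8. ~q & ~p, w1
9. ~q, w1
10. ~p, w1
11. []((p | ~p) & ~p), w1
12. (p | ~p) & ~p, w1
13. p | ~p, w1
Accessibility: w0Rw0, w0Rw1, w1Rw1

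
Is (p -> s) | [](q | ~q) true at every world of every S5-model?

Tableau for the negation ~((p -> s) | [](q | ~q)):
1. ~((p -> s) | [](q | ~q)), u
2. ~(p -> s), u   [~|-rule on 1]
3. ~[](q | ~q), u   [~|-rule on 1]
4. p, u   [~->-rule on 2]
5. ~s, u   [~->-rule on 2]
6. ~(q | ~q), v   [~[]-rule on 3: fresh world v, uRv]
7. ~q, v   [~|-rule on 6]
8. q, v   [~|-rule on 6]
Accessibility: uRu, uRv, vRu, vRv
Branch closes: q and ~q both at v.
Every branch of the negation's tableau closes; the branch above is one of them.

Yes, valid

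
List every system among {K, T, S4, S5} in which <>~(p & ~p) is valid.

K-tableau for the negation ~<>~(p & ~p):
1. ~<>~(p & ~p), u
Complete open branch: countermodel on a K-frame, so not valid in K.
T-tableau for the negation ~<>~(p & ~p):
1. ~<>~(p & ~p), u
2. p & ~p, u   [~<>-rule on 1 via uRu]
3. p, u   [&-rule on 2]
4. ~p, u   [&-rule on 2]
Accessibility: uRu
Branch closes: p and ~p both at u.
Every branch closes (one shown): valid in T, hence also in S4, S5 (every theorem of T is a theorem of S4 and S5).

T, S4, S5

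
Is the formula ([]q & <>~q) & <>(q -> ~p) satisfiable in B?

No, unsatisfiable

1. ([]q & <>~q) & <>(q -> ~p), u
2. []q & <>~q, u
3. <>(q -> ~p), u
4. []q, u
5. <>~q, u
6. q, u
7. q -> ~p, v
8. q, v
9. ~p, v
10. ~q, w
11. q, w
Accessibility: uRu, uRv, uRw, vRu, vRv, wRu, wRw
Branch closes: q and ~q both at w.
(One branch shown.) All branches close.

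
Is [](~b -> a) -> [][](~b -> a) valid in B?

Tableau for the negation ~([](~b -> a) -> [][](~b -> a)):
1. ~([](~b -> a) -> [][](~b -> a)), 0
2. [](~b -> a), 0
3. ~[][](~b -> a), 0
4. ~b -> a, 0
5. a, 0
6. ~[](~b -> a), 1
7. ~b -> a, 1
8. a, 1
9. ~(~b -> a), 2
10. ~b, 2
11. ~a, 2
Accessibility: 0R0, 0R1, 1R0, 1R1, 1R2, 2R1, 2R2
The negation has an open branch (countermodel exists).

Invalid (countermodel exists)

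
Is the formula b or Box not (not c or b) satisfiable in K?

Satisfiable

1. b or Box not (not c or b), u
2. Box not (not c or b), u   [or-rule on 1 (branches; this branch)]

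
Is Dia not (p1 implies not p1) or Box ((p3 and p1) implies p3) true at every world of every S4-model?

Yes, valid

Tableau for the negation not (Dia not (p1 implies not p1) or Box ((p3 and p1) implies p3)):
1. not (Dia not (p1 implies not p1) or Box ((p3 and p1) implies p3)), u
2. not Dia not (p1 implies not p1), u
3. not Box ((p3 and p1) implies p3), u
4. p1 implies not p1, u
5. not p1, u
6. not ((p3 and p1) implies p3), v
7. p3 and p1, v
8. not p3, v
9. p3, v
10. p1, v
Accessibility: uRu, uRv, vRv
Branch closes: p3 and not p3 both at v.
Every branch of the negation's tableau closes; the branch above is one of them.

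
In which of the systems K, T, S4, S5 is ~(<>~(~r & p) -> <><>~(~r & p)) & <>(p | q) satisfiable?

K

K-tableau for the formula:
1. ~(<>~(~r & p) -> <><>~(~r & p)) & <>(p | q), 0
2. ~(<>~(~r & p) -> <><>~(~r & p)), 0
3. <>(p | q), 0
4. <>~(~r & p), 0
5. ~<><>~(~r & p), 0
6. p | q, 1
7. ~<>~(~r & p), 1
8. q, 1
9. ~(~r & p), 2
10. ~<>~(~r & p), 2
11. ~p, 2
Accessibility: 0R1, 0R2
Complete open branch: satisfiable in K.
T-tableau for the formula:
1. ~(<>~(~r & p) -> <><>~(~r & p)) & <>(p | q), 0
2. ~(<>~(~r & p) -> <><>~(~r & p)), 0
3. <>(p | q), 0
4. <>~(~r & p), 0
5. ~<><>~(~r & p), 0
6. ~<>~(~r & p), 0
7. ~r & p, 0
8. ~r, 0
9. p, 0
10. p | q, 1
11. ~<>~(~r & p), 1
12. ~r & p, 1
13. ~r, 1
14. p, 1
15. q, 1
16. ~(~r & p), 2
17. ~<>~(~r & p), 2
18. ~r & p, 2
19. ~r, 2
20. p, 2
21. ~p, 2
Accessibility: 0R0, 0R1, 0R2, 1R1, 2R2
Branch closes: p and ~p both at 2.
Every branch closes (one shown): unsatisfiable in T, hence also in S4, S5 (every S4/S5-frame is a T-frame).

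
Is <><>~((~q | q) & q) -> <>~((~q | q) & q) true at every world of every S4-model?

Tableau for the negation ~(<><>~((~q | q) & q) -> <>~((~q | q) & q)):
1. ~(<><>~((~q | q) & q) -> <>~((~q | q) & q)), u
2. <><>~((~q | q) & q), u   [~->-rule on 1]
3. ~<>~((~q | q) & q), u   [~->-rule on 1]
4. (~q | q) & q, u   [~<>-rule on 3 via uRu]
5. ~q | q, u   [&-rule on 4]
6. q, u   [&-rule on 4]
7. <>~((~q | q) & q), v   [<>-rule on 2: fresh world v, uRv]
8. (~q | q) & q, v   [~<>-rule on 3 via uRv]
9. ~q | q, v   [&-rule on 8]
10. q, v   [&-rule on 8]
11. ~((~q | q) & q), w   [<>-rule on 7: fresh world w, vRw]
12. (~q | q) & q, w   [~<>-rule on 3 via uRw]
13. ~q | q, w   [&-rule on 12]
14. q, w   [&-rule on 12]
15. ~(~q | q), w   [~&-rule on 11 (branches; this branch)]
16. ~q, w   [~|-rule on 15]
Accessibility: uRu, uRv, uRw, vRv, vRw, wRw
Branch closes: q and ~q both at w.
All branches of the negation close; one closing branch shown above.

Yes, valid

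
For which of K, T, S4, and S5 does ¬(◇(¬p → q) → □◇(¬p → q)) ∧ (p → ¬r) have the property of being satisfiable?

S4-tableau for the formula:
1. ¬(◇(¬p → q) → □◇(¬p → q)) ∧ (p → ¬r), u
2. ¬(◇(¬p → q) → □◇(¬p → q)), u
3. p → ¬r, u
4. ◇(¬p → q), u
5. ¬□◇(¬p → q), u
6. ¬r, u
7. ¬p → q, v
8. q, v
9. ¬◇(¬p → q), w
10. ¬(¬p → q), w
11. ¬p, w
12. ¬q, w
Accessibility: uRu, uRv, uRw, vRv, wRw
Complete open branch: satisfiable in S4, hence also in K, T (this S4-model is also a K-model and a T-model).
S5-tableau for the formula:
1. ¬(◇(¬p → q) → □◇(¬p → q)) ∧ (p → ¬r), u
2. ¬(◇(¬p → q) → □◇(¬p → q)), u
3. p → ¬r, u
4. ◇(¬p → q), u
5. ¬□◇(¬p → q), u
6. ¬r, u
7. ¬p → q, v
8. q, v
9. ¬◇(¬p → q), w
10. ¬(¬p → q), u
11. ¬p, u
12. ¬q, u
13. ¬(¬p → q), v
14. ¬p, v
15. ¬q, v
Accessibility: uRu, uRv, uRw, vRu, vRv, vRw, wRu, wRv, wRw
Branch closes: q and ¬q both at v.
Every branch closes (one shown): unsatisfiable in S5.

K, T, S4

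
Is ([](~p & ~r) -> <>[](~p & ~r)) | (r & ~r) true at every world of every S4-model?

Valid

Tableau for the negation ~(([](~p & ~r) -> <>[](~p & ~r)) | (r & ~r)):
1. ~(([](~p & ~r) -> <>[](~p & ~r)) | (r & ~r)), 0
2. ~([](~p & ~r) -> <>[](~p & ~r)), 0
3. ~(r & ~r), 0
4. [](~p & ~r), 0
5. ~<>[](~p & ~r), 0
6. ~p & ~r, 0
7. ~p, 0
8. ~r, 0
9. ~[](~p & ~r), 0
10. ~(~p & ~r), 1
11. ~p & ~r, 1
12. ~p, 1
13. ~r, 1
14. ~[](~p & ~r), 1
15. r, 1
Accessibility: 0R0, 0R1, 1R1
Branch closes: r and ~r both at 1.
Every branch of the negation's tableau closes; the branch above is one of them.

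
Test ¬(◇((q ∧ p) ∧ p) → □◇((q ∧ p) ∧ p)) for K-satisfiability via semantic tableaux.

1. ¬(◇((q ∧ p) ∧ p) → □◇((q ∧ p) ∧ p)), 0
2. ◇((q ∧ p) ∧ p), 0
3. ¬□◇((q ∧ p) ∧ p), 0
4. (q ∧ p) ∧ p, 1
5. q ∧ p, 1
6. p, 1
7. q, 1
8. ¬◇((q ∧ p) ∧ p), 2
Accessibility: 0R1, 0R2

Satisfiable (open branch found)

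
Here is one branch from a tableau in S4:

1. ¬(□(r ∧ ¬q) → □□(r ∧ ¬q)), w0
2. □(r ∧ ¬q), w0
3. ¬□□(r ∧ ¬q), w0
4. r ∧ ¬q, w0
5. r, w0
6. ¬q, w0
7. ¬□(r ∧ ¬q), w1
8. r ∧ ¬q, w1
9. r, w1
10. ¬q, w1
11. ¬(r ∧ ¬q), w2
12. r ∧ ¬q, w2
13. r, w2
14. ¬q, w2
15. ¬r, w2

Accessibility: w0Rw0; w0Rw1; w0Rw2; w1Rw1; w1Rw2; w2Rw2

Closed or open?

Both r and ¬r appear at w2.

Yes, closed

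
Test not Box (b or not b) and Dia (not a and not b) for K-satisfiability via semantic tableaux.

Unsatisfiable

1. not Box (b or not b) and Dia (not a and not b), w0
2. not Box (b or not b), w0
3. Dia (not a and not b), w0
4. not (b or not b), w1
5. not b, w1
6. b, w1
Accessibility: w0Rw1
Branch closes: b and not b both at w1.
Every branch closes; the branch above is one of them.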